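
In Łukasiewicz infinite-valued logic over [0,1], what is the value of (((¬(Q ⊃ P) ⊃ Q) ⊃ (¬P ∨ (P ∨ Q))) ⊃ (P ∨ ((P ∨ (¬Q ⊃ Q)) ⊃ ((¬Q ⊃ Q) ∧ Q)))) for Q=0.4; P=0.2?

0.80

(Q ⊃ P): min(1, 1 − 0.4 + 0.2) = 0.8
¬(Q ⊃ P): Łukasiewicz ¬ gives 1 − 0.8 = 0.2
(¬(Q ⊃ P) ⊃ Q): min(1, 1 − 0.2 + 0.4) = 1
¬P: Łukasiewicz ¬ gives 1 − 0.2 = 0.8
(P ∨ Q) = max(0.2, 0.4) = 0.4
(¬P ∨ (P ∨ Q)) = max(0.8, 0.4) = 0.8
((¬(Q ⊃ P) ⊃ Q) ⊃ (¬P ∨ (P ∨ Q))): min(1, 1 − 1 + 0.8) = 0.8
¬Q: Łukasiewicz ¬ gives 1 − 0.4 = 0.6
(¬Q ⊃ Q): min(1, 1 − 0.6 + 0.4) = 0.8
(P ∨ (¬Q ⊃ Q)) = max(0.2, 0.8) = 0.8
¬Q: Łukasiewicz ¬ gives 1 − 0.4 = 0.6
(¬Q ⊃ Q): min(1, 1 − 0.6 + 0.4) = 0.8
((¬Q ⊃ Q) ∧ Q) = min(0.8, 0.4) = 0.4
((P ∨ (¬Q ⊃ Q)) ⊃ ((¬Q ⊃ Q) ∧ Q)): min(1, 1 − 0.8 + 0.4) = 0.6
(P ∨ ((P ∨ (¬Q ⊃ Q)) ⊃ ((¬Q ⊃ Q) ∧ Q))) = max(0.2, 0.6) = 0.6
(((¬(Q ⊃ P) ⊃ Q) ⊃ (¬P ∨ (P ∨ Q))) ⊃ (P ∨ ((P ∨ (¬Q ⊃ Q)) ⊃ ((¬Q ⊃ Q) ∧ Q)))): min(1, 1 − 0.8 + 0.6) = 0.8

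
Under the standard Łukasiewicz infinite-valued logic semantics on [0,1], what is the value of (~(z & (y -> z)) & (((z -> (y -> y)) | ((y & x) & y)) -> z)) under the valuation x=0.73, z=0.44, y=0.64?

(y -> z): min(1, 1 − 0.64 + 0.44) = 0.8
(z & (y -> z)) = min(0.44, 0.8) = 0.44
~(z & (y -> z)): Łukasiewicz ¬ gives 1 − 0.44 = 0.56
(y -> y): min(1, 1 − 0.64 + 0.64) = 1
(z -> (y -> y)): min(1, 1 − 0.44 + 1) = 1
(y & x) = min(0.64, 0.73) = 0.64
((y & x) & y) = min(0.64, 0.64) = 0.64
((z -> (y -> y)) | ((y & x) & y)) = max(1, 0.64) = 1
(((z -> (y -> y)) | ((y & x) & y)) -> z): min(1, 1 − 1 + 0.44) = 0.44
(~(z & (y -> z)) & (((z -> (y -> y)) | ((y & x) & y)) -> z)) = min(0.56, 0.44) = 0.44

0.44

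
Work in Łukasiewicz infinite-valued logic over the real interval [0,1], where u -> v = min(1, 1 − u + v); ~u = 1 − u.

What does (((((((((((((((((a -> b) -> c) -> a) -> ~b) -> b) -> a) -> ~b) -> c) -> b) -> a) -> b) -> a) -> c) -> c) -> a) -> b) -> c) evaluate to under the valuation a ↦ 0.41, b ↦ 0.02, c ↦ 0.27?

(a -> b): min(1, 1 − 0.41 + 0.02) = 0.61
((a -> b) -> c): min(1, 1 − 0.61 + 0.27) = 0.66
(((a -> b) -> c) -> a): min(1, 1 − 0.66 + 0.41) = 0.75
~b: Łukasiewicz ¬ gives 1 − 0.02 = 0.98
((((a -> b) -> c) -> a) -> ~b): min(1, 1 − 0.75 + 0.98) = 1
(((((a -> b) -> c) -> a) -> ~b) -> b): min(1, 1 − 1 + 0.02) = 0.02
((((((a -> b) -> c) -> a) -> ~b) -> b) -> a): min(1, 1 − 0.02 + 0.41) = 1
~b: Łukasiewicz ¬ gives 1 − 0.02 = 0.98
(((((((a -> b) -> c) -> a) -> ~b) -> b) -> a) -> ~b): min(1, 1 − 1 + 0.98) = 0.98
((((((((a -> b) -> c) -> a) -> ~b) -> b) -> a) -> ~b) -> c): min(1, 1 − 0.98 + 0.27) = 0.29
(((((((((a -> b) -> c) -> a) -> ~b) -> b) -> a) -> ~b) -> c) -> b): min(1, 1 − 0.29 + 0.02) = 0.73
((((((((((a -> b) -> c) -> a) -> ~b) -> b) -> a) -> ~b) -> c) -> b) -> a): min(1, 1 − 0.73 + 0.41) = 0.68
(((((((((((a -> b) -> c) -> a) -> ~b) -> b) -> a) -> ~b) -> c) -> b) -> a) -> b): min(1, 1 − 0.68 + 0.02) = 0.34
((((((((((((a -> b) -> c) -> a) -> ~b) -> b) -> a) -> ~b) -> c) -> b) -> a) -> b) -> a): min(1, 1 − 0.34 + 0.41) = 1
(((((((((((((a -> b) -> c) -> a) -> ~b) -> b) -> a) -> ~b) -> c) -> b) -> a) -> b) -> a) -> c): min(1, 1 − 1 + 0.27) = 0.27
((((((((((((((a -> b) -> c) -> a) -> ~b) -> b) -> a) -> ~b) -> c) -> b) -> a) -> b) -> a) -> c) -> c): min(1, 1 − 0.27 + 0.27) = 1
(((((((((((((((a -> b) -> c) -> a) -> ~b) -> b) -> a) -> ~b) -> c) -> b) -> a) -> b) -> a) -> c) -> c) -> a): min(1, 1 − 1 + 0.41) = 0.41
((((((((((((((((a -> b) -> c) -> a) -> ~b) -> b) -> a) -> ~b) -> c) -> b) -> a) -> b) -> a) -> c) -> c) -> a) -> b): min(1, 1 − 0.41 + 0.02) = 0.61
(((((((((((((((((a -> b) -> c) -> a) -> ~b) -> b) -> a) -> ~b) -> c) -> b) -> a) -> b) -> a) -> c) -> c) -> a) -> b) -> c): min(1, 1 − 0.61 + 0.27) = 0.66

0.66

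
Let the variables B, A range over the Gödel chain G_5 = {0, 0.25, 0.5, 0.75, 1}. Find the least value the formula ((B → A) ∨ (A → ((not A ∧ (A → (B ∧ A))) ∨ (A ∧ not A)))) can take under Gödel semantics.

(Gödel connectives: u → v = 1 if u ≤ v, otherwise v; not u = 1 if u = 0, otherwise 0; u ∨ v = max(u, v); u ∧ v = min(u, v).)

0.25

The minimum is attained at B = 0.5, A = 0.25:
  (B → A): 0.5 > 0.25, so result = 0.25
  not A: Gödel ¬ of 0.25 = 0 (operand ≠ 0)
  (B ∧ A) = min(0.5, 0.25) = 0.25
  (A → (B ∧ A)): 0.25 ≤ 0.25, so result = 1
  (not A ∧ (A → (B ∧ A))) = min(0, 1) = 0
  not A: Gödel ¬ of 0.25 = 0 (operand ≠ 0)
  (A ∧ not A) = min(0.25, 0) = 0
  ((not A ∧ (A → (B ∧ A))) ∨ (A ∧ not A)) = max(0, 0) = 0
  (A → ((not A ∧ (A → (B ∧ A))) ∨ (A ∧ not A))): 0.25 > 0, so result = 0
  ((B → A) ∨ (A → ((not A ∧ (A → (B ∧ A))) ∨ (A ∧ not A)))) = max(0.25, 0) = 0.25
Checking all 25 assignments confirms none give a value below 0.25.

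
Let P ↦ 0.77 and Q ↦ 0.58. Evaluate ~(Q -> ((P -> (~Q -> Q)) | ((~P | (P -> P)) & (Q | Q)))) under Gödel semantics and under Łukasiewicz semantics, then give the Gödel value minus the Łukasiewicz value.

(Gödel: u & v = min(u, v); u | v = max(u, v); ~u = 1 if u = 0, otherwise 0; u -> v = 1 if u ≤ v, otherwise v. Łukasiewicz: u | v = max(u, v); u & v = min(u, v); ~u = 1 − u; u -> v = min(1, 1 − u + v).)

Gödel evaluation:
  ~Q: Gödel ¬ of 0.58 = 0 (operand ≠ 0)
  (~Q -> Q): 0 ≤ 0.58, so result = 1
  (P -> (~Q -> Q)): 0.77 ≤ 1, so result = 1
  ~P: Gödel ¬ of 0.77 = 0 (operand ≠ 0)
  (P -> P): 0.77 ≤ 0.77, so result = 1
  (~P | (P -> P)) = max(0, 1) = 1
  (Q | Q) = max(0.58, 0.58) = 0.58
  ((~P | (P -> P)) & (Q | Q)) = min(1, 0.58) = 0.58
  ((P -> (~Q -> Q)) | ((~P | (P -> P)) & (Q | Q))) = max(1, 0.58) = 1
  (Q -> ((P -> (~Q -> Q)) | ((~P | (P -> P)) & (Q | Q)))): 0.58 ≤ 1, so result = 1
  ~(Q -> ((P -> (~Q -> Q)) | ((~P | (P -> P)) & (Q | Q)))): Gödel ¬ of 1 = 0 (operand ≠ 0)
  Gödel value = 0
Łukasiewicz evaluation:
  ~Q: Łukasiewicz ¬ gives 1 − 0.58 = 0.42
  (~Q -> Q): min(1, 1 − 0.42 + 0.58) = 1
  (P -> (~Q -> Q)): min(1, 1 − 0.77 + 1) = 1
  ~P: Łukasiewicz ¬ gives 1 − 0.77 = 0.23
  (P -> P): min(1, 1 − 0.77 + 0.77) = 1
  (~P | (P -> P)) = max(0.23, 1) = 1
  (Q | Q) = max(0.58, 0.58) = 0.58
  ((~P | (P -> P)) & (Q | Q)) = min(1, 0.58) = 0.58
  ((P -> (~Q -> Q)) | ((~P | (P -> P)) & (Q | Q))) = max(1, 0.58) = 1
  (Q -> ((P -> (~Q -> Q)) | ((~P | (P -> P)) & (Q | Q)))): min(1, 1 − 0.58 + 1) = 1
  ~(Q -> ((P -> (~Q -> Q)) | ((~P | (P -> P)) & (Q | Q)))): Łukasiewicz ¬ gives 1 − 1 = 0
  Łukasiewicz value = 0
Difference: 0 − 0 = 0.00

0.00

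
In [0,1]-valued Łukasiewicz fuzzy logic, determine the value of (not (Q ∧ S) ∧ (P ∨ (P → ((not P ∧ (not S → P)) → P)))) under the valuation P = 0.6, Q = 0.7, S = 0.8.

0.30

(Q ∧ S) = min(0.7, 0.8) = 0.7
not (Q ∧ S): Łukasiewicz ¬ gives 1 − 0.7 = 0.3
not P: Łukasiewicz ¬ gives 1 − 0.6 = 0.4
not S: Łukasiewicz ¬ gives 1 − 0.8 = 0.2
(not S → P): min(1, 1 − 0.2 + 0.6) = 1
(not P ∧ (not S → P)) = min(0.4, 1) = 0.4
((not P ∧ (not S → P)) → P): min(1, 1 − 0.4 + 0.6) = 1
(P → ((not P ∧ (not S → P)) → P)): min(1, 1 − 0.6 + 1) = 1
(P ∨ (P → ((not P ∧ (not S → P)) → P))) = max(0.6, 1) = 1
(not (Q ∧ S) ∧ (P ∨ (P → ((not P ∧ (not S → P)) → P)))) = min(0.3, 1) = 0.3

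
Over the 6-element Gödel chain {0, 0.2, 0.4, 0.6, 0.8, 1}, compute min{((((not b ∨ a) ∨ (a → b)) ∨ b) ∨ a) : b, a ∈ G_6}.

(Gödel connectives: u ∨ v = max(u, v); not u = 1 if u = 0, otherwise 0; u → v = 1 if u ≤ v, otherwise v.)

0.40

The minimum is attained at b = 0.2, a = 0.4:
  not b: Gödel ¬ of 0.2 = 0 (operand ≠ 0)
  (not b ∨ a) = max(0, 0.4) = 0.4
  (a → b): 0.4 > 0.2, so result = 0.2
  ((not b ∨ a) ∨ (a → b)) = max(0.4, 0.2) = 0.4
  (((not b ∨ a) ∨ (a → b)) ∨ b) = max(0.4, 0.2) = 0.4
  ((((not b ∨ a) ∨ (a → b)) ∨ b) ∨ a) = max(0.4, 0.4) = 0.4
Checking all 36 assignments confirms none give a value below 0.40.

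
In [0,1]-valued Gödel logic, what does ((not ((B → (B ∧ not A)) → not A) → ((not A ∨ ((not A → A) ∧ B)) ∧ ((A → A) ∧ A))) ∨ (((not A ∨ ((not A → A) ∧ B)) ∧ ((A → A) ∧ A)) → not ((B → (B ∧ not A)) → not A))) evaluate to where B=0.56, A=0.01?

not A: Gödel ¬ of 0.01 = 0 (operand ≠ 0)
(B ∧ not A) = min(0.56, 0) = 0
(B → (B ∧ not A)): 0.56 > 0, so result = 0
not A: Gödel ¬ of 0.01 = 0 (operand ≠ 0)
((B → (B ∧ not A)) → not A): 0 ≤ 0, so result = 1
not ((B → (B ∧ not A)) → not A): Gödel ¬ of 1 = 0 (operand ≠ 0)
not A: Gödel ¬ of 0.01 = 0 (operand ≠ 0)
not A: Gödel ¬ of 0.01 = 0 (operand ≠ 0)
(not A → A): 0 ≤ 0.01, so result = 1
((not A → A) ∧ B) = min(1, 0.56) = 0.56
(not A ∨ ((not A → A) ∧ B)) = max(0, 0.56) = 0.56
(A → A): 0.01 ≤ 0.01, so result = 1
((A → A) ∧ A) = min(1, 0.01) = 0.01
((not A ∨ ((not A → A) ∧ B)) ∧ ((A → A) ∧ A)) = min(0.56, 0.01) = 0.01
(not ((B → (B ∧ not A)) → not A) → ((not A ∨ ((not A → A) ∧ B)) ∧ ((A → A) ∧ A))): 0 ≤ 0.01, so result = 1
not A: Gödel ¬ of 0.01 = 0 (operand ≠ 0)
not A: Gödel ¬ of 0.01 = 0 (operand ≠ 0)
(not A → A): 0 ≤ 0.01, so result = 1
((not A → A) ∧ B) = min(1, 0.56) = 0.56
(not A ∨ ((not A → A) ∧ B)) = max(0, 0.56) = 0.56
(A → A): 0.01 ≤ 0.01, so result = 1
((A → A) ∧ A) = min(1, 0.01) = 0.01
((not A ∨ ((not A → A) ∧ B)) ∧ ((A → A) ∧ A)) = min(0.56, 0.01) = 0.01
not A: Gödel ¬ of 0.01 = 0 (operand ≠ 0)
(B ∧ not A) = min(0.56, 0) = 0
(B → (B ∧ not A)): 0.56 > 0, so result = 0
not A: Gödel ¬ of 0.01 = 0 (operand ≠ 0)
((B → (B ∧ not A)) → not A): 0 ≤ 0, so result = 1
not ((B → (B ∧ not A)) → not A): Gödel ¬ of 1 = 0 (operand ≠ 0)
(((not A ∨ ((not A → A) ∧ B)) ∧ ((A → A) ∧ A)) → not ((B → (B ∧ not A)) → not A)): 0.01 > 0, so result = 0
((not ((B → (B ∧ not A)) → not A) → ((not A ∨ ((not A → A) ∧ B)) ∧ ((A → A) ∧ A))) ∨ (((not A ∨ ((not A → A) ∧ B)) ∧ ((A → A) ∧ A)) → not ((B → (B ∧ not A)) → not A))) = max(1, 0) = 1

1.00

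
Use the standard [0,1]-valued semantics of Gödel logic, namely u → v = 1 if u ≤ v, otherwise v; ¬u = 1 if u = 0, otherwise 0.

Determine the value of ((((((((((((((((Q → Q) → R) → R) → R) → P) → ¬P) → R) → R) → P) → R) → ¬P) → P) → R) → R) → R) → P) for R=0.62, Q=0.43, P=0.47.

0.47

(Q → Q): 0.43 ≤ 0.43, so result = 1
((Q → Q) → R): 1 > 0.62, so result = 0.62
(((Q → Q) → R) → R): 0.62 ≤ 0.62, so result = 1
((((Q → Q) → R) → R) → R): 1 > 0.62, so result = 0.62
(((((Q → Q) → R) → R) → R) → P): 0.62 > 0.47, so result = 0.47
¬P: Gödel ¬ of 0.47 = 0 (operand ≠ 0)
((((((Q → Q) → R) → R) → R) → P) → ¬P): 0.47 > 0, so result = 0
(((((((Q → Q) → R) → R) → R) → P) → ¬P) → R): 0 ≤ 0.62, so result = 1
((((((((Q → Q) → R) → R) → R) → P) → ¬P) → R) → R): 1 > 0.62, so result = 0.62
(((((((((Q → Q) → R) → R) → R) → P) → ¬P) → R) → R) → P): 0.62 > 0.47, so result = 0.47
((((((((((Q → Q) → R) → R) → R) → P) → ¬P) → R) → R) → P) → R): 0.47 ≤ 0.62, so result = 1
¬P: Gödel ¬ of 0.47 = 0 (operand ≠ 0)
(((((((((((Q → Q) → R) → R) → R) → P) → ¬P) → R) → R) → P) → R) → ¬P): 1 > 0, so result = 0
((((((((((((Q → Q) → R) → R) → R) → P) → ¬P) → R) → R) → P) → R) → ¬P) → P): 0 ≤ 0.47, so result = 1
(((((((((((((Q → Q) → R) → R) → R) → P) → ¬P) → R) → R) → P) → R) → ¬P) → P) → R): 1 > 0.62, so result = 0.62
((((((((((((((Q → Q) → R) → R) → R) → P) → ¬P) → R) → R) → P) → R) → ¬P) → P) → R) → R): 0.62 ≤ 0.62, so result = 1
(((((((((((((((Q → Q) → R) → R) → R) → P) → ¬P) → R) → R) → P) → R) → ¬P) → P) → R) → R) → R): 1 > 0.62, so result = 0.62
((((((((((((((((Q → Q) → R) → R) → R) → P) → ¬P) → R) → R) → P) → R) → ¬P) → P) → R) → R) → R) → P): 0.62 > 0.47, so result = 0.47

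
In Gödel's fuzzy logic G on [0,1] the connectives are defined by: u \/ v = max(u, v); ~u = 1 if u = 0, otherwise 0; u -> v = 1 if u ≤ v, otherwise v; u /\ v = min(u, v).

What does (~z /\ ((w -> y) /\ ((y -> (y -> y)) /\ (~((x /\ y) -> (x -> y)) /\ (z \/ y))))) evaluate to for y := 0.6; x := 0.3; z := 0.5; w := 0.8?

0.00

~z: Gödel ¬ of 0.5 = 0 (operand ≠ 0)
(w -> y): 0.8 > 0.6, so result = 0.6
(y -> y): 0.6 ≤ 0.6, so result = 1
(y -> (y -> y)): 0.6 ≤ 1, so result = 1
(x /\ y) = min(0.3, 0.6) = 0.3
(x -> y): 0.3 ≤ 0.6, so result = 1
((x /\ y) -> (x -> y)): 0.3 ≤ 1, so result = 1
~((x /\ y) -> (x -> y)): Gödel ¬ of 1 = 0 (operand ≠ 0)
(z \/ y) = max(0.5, 0.6) = 0.6
(~((x /\ y) -> (x -> y)) /\ (z \/ y)) = min(0, 0.6) = 0
((y -> (y -> y)) /\ (~((x /\ y) -> (x -> y)) /\ (z \/ y))) = min(1, 0) = 0
((w -> y) /\ ((y -> (y -> y)) /\ (~((x /\ y) -> (x -> y)) /\ (z \/ y)))) = min(0.6, 0) = 0
(~z /\ ((w -> y) /\ ((y -> (y -> y)) /\ (~((x /\ y) -> (x -> y)) /\ (z \/ y))))) = min(0, 0) = 0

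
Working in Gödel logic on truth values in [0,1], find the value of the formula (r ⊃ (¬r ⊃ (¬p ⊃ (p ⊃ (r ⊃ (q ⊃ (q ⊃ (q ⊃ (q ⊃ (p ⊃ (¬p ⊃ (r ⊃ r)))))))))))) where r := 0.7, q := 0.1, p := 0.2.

1.00

¬r: Gödel ¬ of 0.7 = 0 (operand ≠ 0)
¬p: Gödel ¬ of 0.2 = 0 (operand ≠ 0)
¬p: Gödel ¬ of 0.2 = 0 (operand ≠ 0)
(r ⊃ r): 0.7 ≤ 0.7, so result = 1
(¬p ⊃ (r ⊃ r)): 0 ≤ 1, so result = 1
(p ⊃ (¬p ⊃ (r ⊃ r))): 0.2 ≤ 1, so result = 1
(q ⊃ (p ⊃ (¬p ⊃ (r ⊃ r)))): 0.1 ≤ 1, so result = 1
(q ⊃ (q ⊃ (p ⊃ (¬p ⊃ (r ⊃ r))))): 0.1 ≤ 1, so result = 1
(q ⊃ (q ⊃ (q ⊃ (p ⊃ (¬p ⊃ (r ⊃ r)))))): 0.1 ≤ 1, so result = 1
(q ⊃ (q ⊃ (q ⊃ (q ⊃ (p ⊃ (¬p ⊃ (r ⊃ r))))))): 0.1 ≤ 1, so result = 1
(r ⊃ (q ⊃ (q ⊃ (q ⊃ (q ⊃ (p ⊃ (¬p ⊃ (r ⊃ r)))))))): 0.7 ≤ 1, so result = 1
(p ⊃ (r ⊃ (q ⊃ (q ⊃ (q ⊃ (q ⊃ (p ⊃ (¬p ⊃ (r ⊃ r))))))))): 0.2 ≤ 1, so result = 1
(¬p ⊃ (p ⊃ (r ⊃ (q ⊃ (q ⊃ (q ⊃ (q ⊃ (p ⊃ (¬p ⊃ (r ⊃ r)))))))))): 0 ≤ 1, so result = 1
(¬r ⊃ (¬p ⊃ (p ⊃ (r ⊃ (q ⊃ (q ⊃ (q ⊃ (q ⊃ (p ⊃ (¬p ⊃ (r ⊃ r))))))))))): 0 ≤ 1, so result = 1
(r ⊃ (¬r ⊃ (¬p ⊃ (p ⊃ (r ⊃ (q ⊃ (q ⊃ (q ⊃ (q ⊃ (p ⊃ (¬p ⊃ (r ⊃ r)))))))))))): 0.7 ≤ 1, so result = 1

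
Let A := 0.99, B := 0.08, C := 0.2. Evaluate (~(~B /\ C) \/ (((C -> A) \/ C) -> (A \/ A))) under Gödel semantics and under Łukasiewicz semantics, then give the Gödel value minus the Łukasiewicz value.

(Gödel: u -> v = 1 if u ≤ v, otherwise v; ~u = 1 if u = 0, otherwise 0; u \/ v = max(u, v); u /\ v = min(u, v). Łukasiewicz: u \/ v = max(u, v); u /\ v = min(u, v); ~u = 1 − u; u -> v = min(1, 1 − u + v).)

0.01

Gödel evaluation:
  ~B: Gödel ¬ of 0.08 = 0 (operand ≠ 0)
  (~B /\ C) = min(0, 0.2) = 0
  ~(~B /\ C): Gödel ¬ of 0 = 1 (operand is 0)
  (C -> A): 0.2 ≤ 0.99, so result = 1
  ((C -> A) \/ C) = max(1, 0.2) = 1
  (A \/ A) = max(0.99, 0.99) = 0.99
  (((C -> A) \/ C) -> (A \/ A)): 1 > 0.99, so result = 0.99
  (~(~B /\ C) \/ (((C -> A) \/ C) -> (A \/ A))) = max(1, 0.99) = 1
  Gödel value = 1
Łukasiewicz evaluation:
  ~B: Łukasiewicz ¬ gives 1 − 0.08 = 0.92
  (~B /\ C) = min(0.92, 0.2) = 0.2
  ~(~B /\ C): Łukasiewicz ¬ gives 1 − 0.2 = 0.8
  (C -> A): min(1, 1 − 0.2 + 0.99) = 1
  ((C -> A) \/ C) = max(1, 0.2) = 1
  (A \/ A) = max(0.99, 0.99) = 0.99
  (((C -> A) \/ C) -> (A \/ A)): min(1, 1 − 1 + 0.99) = 0.99
  (~(~B /\ C) \/ (((C -> A) \/ C) -> (A \/ A))) = max(0.8, 0.99) = 0.99
  Łukasiewicz value = 0.99
Difference: 1 − 0.99 = 0.01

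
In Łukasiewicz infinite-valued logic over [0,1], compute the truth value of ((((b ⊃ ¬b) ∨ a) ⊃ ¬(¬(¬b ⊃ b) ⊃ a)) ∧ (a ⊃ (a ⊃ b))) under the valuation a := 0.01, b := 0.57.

0.14

¬b: Łukasiewicz ¬ gives 1 − 0.57 = 0.43
(b ⊃ ¬b): min(1, 1 − 0.57 + 0.43) = 0.86
((b ⊃ ¬b) ∨ a) = max(0.86, 0.01) = 0.86
¬b: Łukasiewicz ¬ gives 1 − 0.57 = 0.43
(¬b ⊃ b): min(1, 1 − 0.43 + 0.57) = 1
¬(¬b ⊃ b): Łukasiewicz ¬ gives 1 − 1 = 0
(¬(¬b ⊃ b) ⊃ a): min(1, 1 − 0 + 0.01) = 1
¬(¬(¬b ⊃ b) ⊃ a): Łukasiewicz ¬ gives 1 − 1 = 0
(((b ⊃ ¬b) ∨ a) ⊃ ¬(¬(¬b ⊃ b) ⊃ a)): min(1, 1 − 0.86 + 0) = 0.14
(a ⊃ b): min(1, 1 − 0.01 + 0.57) = 1
(a ⊃ (a ⊃ b)): min(1, 1 − 0.01 + 1) = 1
((((b ⊃ ¬b) ∨ a) ⊃ ¬(¬(¬b ⊃ b) ⊃ a)) ∧ (a ⊃ (a ⊃ b))) = min(0.14, 1) = 0.14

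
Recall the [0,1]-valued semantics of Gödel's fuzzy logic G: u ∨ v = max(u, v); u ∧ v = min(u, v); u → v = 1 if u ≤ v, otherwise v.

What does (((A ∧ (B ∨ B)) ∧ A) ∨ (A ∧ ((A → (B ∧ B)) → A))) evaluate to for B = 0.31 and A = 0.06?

0.06

(B ∨ B) = max(0.31, 0.31) = 0.31
(A ∧ (B ∨ B)) = min(0.06, 0.31) = 0.06
((A ∧ (B ∨ B)) ∧ A) = min(0.06, 0.06) = 0.06
(B ∧ B) = min(0.31, 0.31) = 0.31
(A → (B ∧ B)): 0.06 ≤ 0.31, so result = 1
((A → (B ∧ B)) → A): 1 > 0.06, so result = 0.06
(A ∧ ((A → (B ∧ B)) → A)) = min(0.06, 0.06) = 0.06
(((A ∧ (B ∨ B)) ∧ A) ∨ (A ∧ ((A → (B ∧ B)) → A))) = max(0.06, 0.06) = 0.06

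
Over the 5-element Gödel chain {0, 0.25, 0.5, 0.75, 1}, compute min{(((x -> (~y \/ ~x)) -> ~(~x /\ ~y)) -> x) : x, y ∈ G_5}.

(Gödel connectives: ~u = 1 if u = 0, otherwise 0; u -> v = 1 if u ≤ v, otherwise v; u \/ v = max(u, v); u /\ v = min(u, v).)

The minimum is attained at x = 0, y = 0.25:
  ~y: Gödel ¬ of 0.25 = 0 (operand ≠ 0)
  ~x: Gödel ¬ of 0 = 1 (operand is 0)
  (~y \/ ~x) = max(0, 1) = 1
  (x -> (~y \/ ~x)): 0 ≤ 1, so result = 1
  ~x: Gödel ¬ of 0 = 1 (operand is 0)
  ~y: Gödel ¬ of 0.25 = 0 (operand ≠ 0)
  (~x /\ ~y) = min(1, 0) = 0
  ~(~x /\ ~y): Gödel ¬ of 0 = 1 (operand is 0)
  ((x -> (~y \/ ~x)) -> ~(~x /\ ~y)): 1 ≤ 1, so result = 1
  (((x -> (~y \/ ~x)) -> ~(~x /\ ~y)) -> x): 1 > 0, so result = 0
Checking all 25 assignments confirms none give a value below 0.00.

0.00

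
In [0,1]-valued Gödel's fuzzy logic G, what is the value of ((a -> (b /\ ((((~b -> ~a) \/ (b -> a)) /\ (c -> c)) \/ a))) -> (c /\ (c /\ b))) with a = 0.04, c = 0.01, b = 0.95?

0.01

~b: Gödel ¬ of 0.95 = 0 (operand ≠ 0)
~a: Gödel ¬ of 0.04 = 0 (operand ≠ 0)
(~b -> ~a): 0 ≤ 0, so result = 1
(b -> a): 0.95 > 0.04, so result = 0.04
((~b -> ~a) \/ (b -> a)) = max(1, 0.04) = 1
(c -> c): 0.01 ≤ 0.01, so result = 1
(((~b -> ~a) \/ (b -> a)) /\ (c -> c)) = min(1, 1) = 1
((((~b -> ~a) \/ (b -> a)) /\ (c -> c)) \/ a) = max(1, 0.04) = 1
(b /\ ((((~b -> ~a) \/ (b -> a)) /\ (c -> c)) \/ a)) = min(0.95, 1) = 0.95
(a -> (b /\ ((((~b -> ~a) \/ (b -> a)) /\ (c -> c)) \/ a))): 0.04 ≤ 0.95, so result = 1
(c /\ b) = min(0.01, 0.95) = 0.01
(c /\ (c /\ b)) = min(0.01, 0.01) = 0.01
((a -> (b /\ ((((~b -> ~a) \/ (b -> a)) /\ (c -> c)) \/ a))) -> (c /\ (c /\ b))): 1 > 0.01, so result = 0.01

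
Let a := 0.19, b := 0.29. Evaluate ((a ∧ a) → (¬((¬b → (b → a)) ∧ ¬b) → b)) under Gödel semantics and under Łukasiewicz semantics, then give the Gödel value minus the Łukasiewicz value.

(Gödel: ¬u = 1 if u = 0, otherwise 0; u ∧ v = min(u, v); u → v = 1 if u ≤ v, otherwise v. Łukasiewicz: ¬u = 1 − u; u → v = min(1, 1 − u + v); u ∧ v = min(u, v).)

Gödel evaluation:
  (a ∧ a) = min(0.19, 0.19) = 0.19
  ¬b: Gödel ¬ of 0.29 = 0 (operand ≠ 0)
  (b → a): 0.29 > 0.19, so result = 0.19
  (¬b → (b → a)): 0 ≤ 0.19, so result = 1
  ¬b: Gödel ¬ of 0.29 = 0 (operand ≠ 0)
  ((¬b → (b → a)) ∧ ¬b) = min(1, 0) = 0
  ¬((¬b → (b → a)) ∧ ¬b): Gödel ¬ of 0 = 1 (operand is 0)
  (¬((¬b → (b → a)) ∧ ¬b) → b): 1 > 0.29, so result = 0.29
  ((a ∧ a) → (¬((¬b → (b → a)) ∧ ¬b) → b)): 0.19 ≤ 0.29, so result = 1
  Gödel value = 1
Łukasiewicz evaluation:
  (a ∧ a) = min(0.19, 0.19) = 0.19
  ¬b: Łukasiewicz ¬ gives 1 − 0.29 = 0.71
  (b → a): min(1, 1 − 0.29 + 0.19) = 0.9
  (¬b → (b → a)): min(1, 1 − 0.71 + 0.9) = 1
  ¬b: Łukasiewicz ¬ gives 1 − 0.29 = 0.71
  ((¬b → (b → a)) ∧ ¬b) = min(1, 0.71) = 0.71
  ¬((¬b → (b → a)) ∧ ¬b): Łukasiewicz ¬ gives 1 − 0.71 = 0.29
  (¬((¬b → (b → a)) ∧ ¬b) → b): min(1, 1 − 0.29 + 0.29) = 1
  ((a ∧ a) → (¬((¬b → (b → a)) ∧ ¬b) → b)): min(1, 1 − 0.19 + 1) = 1
  Łukasiewicz value = 1
Difference: 1 − 1 = 0.00

0.00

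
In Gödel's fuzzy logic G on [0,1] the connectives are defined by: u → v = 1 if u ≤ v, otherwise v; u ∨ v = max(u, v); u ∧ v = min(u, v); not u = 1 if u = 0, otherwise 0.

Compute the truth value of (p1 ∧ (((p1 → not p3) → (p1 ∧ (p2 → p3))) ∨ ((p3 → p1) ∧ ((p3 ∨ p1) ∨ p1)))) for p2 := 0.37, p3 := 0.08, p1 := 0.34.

0.34

not p3: Gödel ¬ of 0.08 = 0 (operand ≠ 0)
(p1 → not p3): 0.34 > 0, so result = 0
(p2 → p3): 0.37 > 0.08, so result = 0.08
(p1 ∧ (p2 → p3)) = min(0.34, 0.08) = 0.08
((p1 → not p3) → (p1 ∧ (p2 → p3))): 0 ≤ 0.08, so result = 1
(p3 → p1): 0.08 ≤ 0.34, so result = 1
(p3 ∨ p1) = max(0.08, 0.34) = 0.34
((p3 ∨ p1) ∨ p1) = max(0.34, 0.34) = 0.34
((p3 → p1) ∧ ((p3 ∨ p1) ∨ p1)) = min(1, 0.34) = 0.34
(((p1 → not p3) → (p1 ∧ (p2 → p3))) ∨ ((p3 → p1) ∧ ((p3 ∨ p1) ∨ p1))) = max(1, 0.34) = 1
(p1 ∧ (((p1 → not p3) → (p1 ∧ (p2 → p3))) ∨ ((p3 → p1) ∧ ((p3 ∨ p1) ∨ p1)))) = min(0.34, 1) = 0.34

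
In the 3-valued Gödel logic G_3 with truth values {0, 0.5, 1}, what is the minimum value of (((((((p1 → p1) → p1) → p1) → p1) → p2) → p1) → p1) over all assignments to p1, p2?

The minimum is attained at p1 = 0.5, p2 = 0:
  (p1 → p1): 0.5 ≤ 0.5, so result = 1
  ((p1 → p1) → p1): 1 > 0.5, so result = 0.5
  (((p1 → p1) → p1) → p1): 0.5 ≤ 0.5, so result = 1
  ((((p1 → p1) → p1) → p1) → p1): 1 > 0.5, so result = 0.5
  (((((p1 → p1) → p1) → p1) → p1) → p2): 0.5 > 0, so result = 0
  ((((((p1 → p1) → p1) → p1) → p1) → p2) → p1): 0 ≤ 0.5, so result = 1
  (((((((p1 → p1) → p1) → p1) → p1) → p2) → p1) → p1): 1 > 0.5, so result = 0.5
Checking all 9 assignments confirms none give a value below 0.50.

0.50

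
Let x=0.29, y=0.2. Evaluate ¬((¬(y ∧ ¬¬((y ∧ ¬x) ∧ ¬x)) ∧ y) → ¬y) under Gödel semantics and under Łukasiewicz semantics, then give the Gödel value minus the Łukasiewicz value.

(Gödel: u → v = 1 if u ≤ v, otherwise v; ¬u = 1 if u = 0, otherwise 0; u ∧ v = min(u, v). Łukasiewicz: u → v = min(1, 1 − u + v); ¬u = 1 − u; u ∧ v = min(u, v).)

Gödel evaluation:
  ¬x: Gödel ¬ of 0.29 = 0 (operand ≠ 0)
  (y ∧ ¬x) = min(0.2, 0) = 0
  ¬x: Gödel ¬ of 0.29 = 0 (operand ≠ 0)
  ((y ∧ ¬x) ∧ ¬x) = min(0, 0) = 0
  ¬((y ∧ ¬x) ∧ ¬x): Gödel ¬ of 0 = 1 (operand is 0)
  ¬¬((y ∧ ¬x) ∧ ¬x): Gödel ¬ of 1 = 0 (operand ≠ 0)
  (y ∧ ¬¬((y ∧ ¬x) ∧ ¬x)) = min(0.2, 0) = 0
  ¬(y ∧ ¬¬((y ∧ ¬x) ∧ ¬x)): Gödel ¬ of 0 = 1 (operand is 0)
  (¬(y ∧ ¬¬((y ∧ ¬x) ∧ ¬x)) ∧ y) = min(1, 0.2) = 0.2
  ¬y: Gödel ¬ of 0.2 = 0 (operand ≠ 0)
  ((¬(y ∧ ¬¬((y ∧ ¬x) ∧ ¬x)) ∧ y) → ¬y): 0.2 > 0, so result = 0
  ¬((¬(y ∧ ¬¬((y ∧ ¬x) ∧ ¬x)) ∧ y) → ¬y): Gödel ¬ of 0 = 1 (operand is 0)
  Gödel value = 1
Łukasiewicz evaluation:
  ¬x: Łukasiewicz ¬ gives 1 − 0.29 = 0.71
  (y ∧ ¬x) = min(0.2, 0.71) = 0.2
  ¬x: Łukasiewicz ¬ gives 1 − 0.29 = 0.71
  ((y ∧ ¬x) ∧ ¬x) = min(0.2, 0.71) = 0.2
  ¬((y ∧ ¬x) ∧ ¬x): Łukasiewicz ¬ gives 1 − 0.2 = 0.8
  ¬¬((y ∧ ¬x) ∧ ¬x): Łukasiewicz ¬ gives 1 − 0.8 = 0.2
  (y ∧ ¬¬((y ∧ ¬x) ∧ ¬x)) = min(0.2, 0.2) = 0.2
  ¬(y ∧ ¬¬((y ∧ ¬x) ∧ ¬x)): Łukasiewicz ¬ gives 1 − 0.2 = 0.8
  (¬(y ∧ ¬¬((y ∧ ¬x) ∧ ¬x)) ∧ y) = min(0.8, 0.2) = 0.2
  ¬y: Łukasiewicz ¬ gives 1 − 0.2 = 0.8
  ((¬(y ∧ ¬¬((y ∧ ¬x) ∧ ¬x)) ∧ y) → ¬y): min(1, 1 − 0.2 + 0.8) = 1
  ¬((¬(y ∧ ¬¬((y ∧ ¬x) ∧ ¬x)) ∧ y) → ¬y): Łukasiewicz ¬ gives 1 − 1 = 0
  Łukasiewicz value = 0
Difference: 1 − 0 = 1.00

1.00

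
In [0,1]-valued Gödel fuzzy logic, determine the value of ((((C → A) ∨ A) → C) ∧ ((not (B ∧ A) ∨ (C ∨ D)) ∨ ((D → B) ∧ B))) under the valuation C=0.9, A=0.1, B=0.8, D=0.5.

(C → A): 0.9 > 0.1, so result = 0.1
((C → A) ∨ A) = max(0.1, 0.1) = 0.1
(((C → A) ∨ A) → C): 0.1 ≤ 0.9, so result = 1
(B ∧ A) = min(0.8, 0.1) = 0.1
not (B ∧ A): Gödel ¬ of 0.1 = 0 (operand ≠ 0)
(C ∨ D) = max(0.9, 0.5) = 0.9
(not (B ∧ A) ∨ (C ∨ D)) = max(0, 0.9) = 0.9
(D → B): 0.5 ≤ 0.8, so result = 1
((D → B) ∧ B) = min(1, 0.8) = 0.8
((not (B ∧ A) ∨ (C ∨ D)) ∨ ((D → B) ∧ B)) = max(0.9, 0.8) = 0.9
((((C → A) ∨ A) → C) ∧ ((not (B ∧ A) ∨ (C ∨ D)) ∨ ((D → B) ∧ B))) = min(1, 0.9) = 0.9

0.90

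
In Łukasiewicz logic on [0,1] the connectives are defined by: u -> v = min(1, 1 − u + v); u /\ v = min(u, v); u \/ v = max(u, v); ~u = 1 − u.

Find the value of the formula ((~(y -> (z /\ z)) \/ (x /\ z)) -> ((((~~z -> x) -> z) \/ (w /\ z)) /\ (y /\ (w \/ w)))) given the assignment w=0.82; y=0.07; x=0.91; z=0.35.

0.72

(z /\ z) = min(0.35, 0.35) = 0.35
(y -> (z /\ z)): min(1, 1 − 0.07 + 0.35) = 1
~(y -> (z /\ z)): Łukasiewicz ¬ gives 1 − 1 = 0
(x /\ z) = min(0.91, 0.35) = 0.35
(~(y -> (z /\ z)) \/ (x /\ z)) = max(0, 0.35) = 0.35
~z: Łukasiewicz ¬ gives 1 − 0.35 = 0.65
~~z: Łukasiewicz ¬ gives 1 − 0.65 = 0.35
(~~z -> x): min(1, 1 − 0.35 + 0.91) = 1
((~~z -> x) -> z): min(1, 1 − 1 + 0.35) = 0.35
(w /\ z) = min(0.82, 0.35) = 0.35
(((~~z -> x) -> z) \/ (w /\ z)) = max(0.35, 0.35) = 0.35
(w \/ w) = max(0.82, 0.82) = 0.82
(y /\ (w \/ w)) = min(0.07, 0.82) = 0.07
((((~~z -> x) -> z) \/ (w /\ z)) /\ (y /\ (w \/ w))) = min(0.35, 0.07) = 0.07
((~(y -> (z /\ z)) \/ (x /\ z)) -> ((((~~z -> x) -> z) \/ (w /\ z)) /\ (y /\ (w \/ w)))): min(1, 1 − 0.35 + 0.07) = 0.72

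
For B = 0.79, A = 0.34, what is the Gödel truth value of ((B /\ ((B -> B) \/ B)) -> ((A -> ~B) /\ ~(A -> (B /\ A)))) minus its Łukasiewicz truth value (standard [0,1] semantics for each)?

Gödel evaluation:
  (B -> B): 0.79 ≤ 0.79, so result = 1
  ((B -> B) \/ B) = max(1, 0.79) = 1
  (B /\ ((B -> B) \/ B)) = min(0.79, 1) = 0.79
  ~B: Gödel ¬ of 0.79 = 0 (operand ≠ 0)
  (A -> ~B): 0.34 > 0, so result = 0
  (B /\ A) = min(0.79, 0.34) = 0.34
  (A -> (B /\ A)): 0.34 ≤ 0.34, so result = 1
  ~(A -> (B /\ A)): Gödel ¬ of 1 = 0 (operand ≠ 0)
  ((A -> ~B) /\ ~(A -> (B /\ A))) = min(0, 0) = 0
  ((B /\ ((B -> B) \/ B)) -> ((A -> ~B) /\ ~(A -> (B /\ A)))): 0.79 > 0, so result = 0
  Gödel value = 0
Łukasiewicz evaluation:
  (B -> B): min(1, 1 − 0.79 + 0.79) = 1
  ((B -> B) \/ B) = max(1, 0.79) = 1
  (B /\ ((B -> B) \/ B)) = min(0.79, 1) = 0.79
  ~B: Łukasiewicz ¬ gives 1 − 0.79 = 0.21
  (A -> ~B): min(1, 1 − 0.34 + 0.21) = 0.87
  (B /\ A) = min(0.79, 0.34) = 0.34
  (A -> (B /\ A)): min(1, 1 − 0.34 + 0.34) = 1
  ~(A -> (B /\ A)): Łukasiewicz ¬ gives 1 − 1 = 0
  ((A -> ~B) /\ ~(A -> (B /\ A))) = min(0.87, 0) = 0
  ((B /\ ((B -> B) \/ B)) -> ((A -> ~B) /\ ~(A -> (B /\ A)))): min(1, 1 − 0.79 + 0) = 0.21
  Łukasiewicz value = 0.21
Difference: 0 − 0.21 = -0.21

-0.21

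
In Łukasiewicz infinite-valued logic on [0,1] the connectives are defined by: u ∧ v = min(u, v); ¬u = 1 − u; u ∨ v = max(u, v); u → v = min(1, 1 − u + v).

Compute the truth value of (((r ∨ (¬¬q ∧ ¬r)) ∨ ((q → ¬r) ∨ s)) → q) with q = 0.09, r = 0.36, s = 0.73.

0.09

¬q: Łukasiewicz ¬ gives 1 − 0.09 = 0.91
¬¬q: Łukasiewicz ¬ gives 1 − 0.91 = 0.09
¬r: Łukasiewicz ¬ gives 1 − 0.36 = 0.64
(¬¬q ∧ ¬r) = min(0.09, 0.64) = 0.09
(r ∨ (¬¬q ∧ ¬r)) = max(0.36, 0.09) = 0.36
¬r: Łukasiewicz ¬ gives 1 − 0.36 = 0.64
(q → ¬r): min(1, 1 − 0.09 + 0.64) = 1
((q → ¬r) ∨ s) = max(1, 0.73) = 1
((r ∨ (¬¬q ∧ ¬r)) ∨ ((q → ¬r) ∨ s)) = max(0.36, 1) = 1
(((r ∨ (¬¬q ∧ ¬r)) ∨ ((q → ¬r) ∨ s)) → q): min(1, 1 − 1 + 0.09) = 0.09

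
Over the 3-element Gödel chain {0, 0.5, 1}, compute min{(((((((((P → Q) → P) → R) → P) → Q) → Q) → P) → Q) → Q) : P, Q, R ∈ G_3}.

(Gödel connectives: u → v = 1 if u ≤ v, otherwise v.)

0.50

The minimum is attained at P = 0, Q = 0.5, R = 0:
  (P → Q): 0 ≤ 0.5, so result = 1
  ((P → Q) → P): 1 > 0, so result = 0
  (((P → Q) → P) → R): 0 ≤ 0, so result = 1
  ((((P → Q) → P) → R) → P): 1 > 0, so result = 0
  (((((P → Q) → P) → R) → P) → Q): 0 ≤ 0.5, so result = 1
  ((((((P → Q) → P) → R) → P) → Q) → Q): 1 > 0.5, so result = 0.5
  (((((((P → Q) → P) → R) → P) → Q) → Q) → P): 0.5 > 0, so result = 0
  ((((((((P → Q) → P) → R) → P) → Q) → Q) → P) → Q): 0 ≤ 0.5, so result = 1
  (((((((((P → Q) → P) → R) → P) → Q) → Q) → P) → Q) → Q): 1 > 0.5, so result = 0.5
Checking all 27 assignments confirms none give a value below 0.50.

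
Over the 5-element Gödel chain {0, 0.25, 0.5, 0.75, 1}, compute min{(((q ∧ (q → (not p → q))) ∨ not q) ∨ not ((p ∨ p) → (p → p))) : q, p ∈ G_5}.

The minimum is attained at q = 0.25, p = 0:
  not p: Gödel ¬ of 0 = 1 (operand is 0)
  (not p → q): 1 > 0.25, so result = 0.25
  (q → (not p → q)): 0.25 ≤ 0.25, so result = 1
  (q ∧ (q → (not p → q))) = min(0.25, 1) = 0.25
  not q: Gödel ¬ of 0.25 = 0 (operand ≠ 0)
  ((q ∧ (q → (not p → q))) ∨ not q) = max(0.25, 0) = 0.25
  (p ∨ p) = max(0, 0) = 0
  (p → p): 0 ≤ 0, so result = 1
  ((p ∨ p) → (p → p)): 0 ≤ 1, so result = 1
  not ((p ∨ p) → (p → p)): Gödel ¬ of 1 = 0 (operand ≠ 0)
  (((q ∧ (q → (not p → q))) ∨ not q) ∨ not ((p ∨ p) → (p → p))) = max(0.25, 0) = 0.25
Checking all 25 assignments confirms none give a value below 0.25.

0.25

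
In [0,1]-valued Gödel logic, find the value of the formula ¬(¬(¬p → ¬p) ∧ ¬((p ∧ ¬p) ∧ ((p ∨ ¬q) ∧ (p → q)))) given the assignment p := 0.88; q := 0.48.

1.00

¬p: Gödel ¬ of 0.88 = 0 (operand ≠ 0)
¬p: Gödel ¬ of 0.88 = 0 (operand ≠ 0)
(¬p → ¬p): 0 ≤ 0, so result = 1
¬(¬p → ¬p): Gödel ¬ of 1 = 0 (operand ≠ 0)
¬p: Gödel ¬ of 0.88 = 0 (operand ≠ 0)
(p ∧ ¬p) = min(0.88, 0) = 0
¬q: Gödel ¬ of 0.48 = 0 (operand ≠ 0)
(p ∨ ¬q) = max(0.88, 0) = 0.88
(p → q): 0.88 > 0.48, so result = 0.48
((p ∨ ¬q) ∧ (p → q)) = min(0.88, 0.48) = 0.48
((p ∧ ¬p) ∧ ((p ∨ ¬q) ∧ (p → q))) = min(0, 0.48) = 0
¬((p ∧ ¬p) ∧ ((p ∨ ¬q) ∧ (p → q))): Gödel ¬ of 0 = 1 (operand is 0)
(¬(¬p → ¬p) ∧ ¬((p ∧ ¬p) ∧ ((p ∨ ¬q) ∧ (p → q)))) = min(0, 1) = 0
¬(¬(¬p → ¬p) ∧ ¬((p ∧ ¬p) ∧ ((p ∨ ¬q) ∧ (p → q)))): Gödel ¬ of 0 = 1 (operand is 0)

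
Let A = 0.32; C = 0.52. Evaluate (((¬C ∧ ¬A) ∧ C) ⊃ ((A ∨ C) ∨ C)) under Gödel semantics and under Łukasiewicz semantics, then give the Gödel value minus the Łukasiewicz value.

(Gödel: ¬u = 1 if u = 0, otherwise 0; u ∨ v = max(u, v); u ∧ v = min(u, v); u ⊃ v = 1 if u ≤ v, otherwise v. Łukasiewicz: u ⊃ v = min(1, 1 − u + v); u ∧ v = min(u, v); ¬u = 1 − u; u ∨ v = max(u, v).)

Gödel evaluation:
  ¬C: Gödel ¬ of 0.52 = 0 (operand ≠ 0)
  ¬A: Gödel ¬ of 0.32 = 0 (operand ≠ 0)
  (¬C ∧ ¬A) = min(0, 0) = 0
  ((¬C ∧ ¬A) ∧ C) = min(0, 0.52) = 0
  (A ∨ C) = max(0.32, 0.52) = 0.52
  ((A ∨ C) ∨ C) = max(0.52, 0.52) = 0.52
  (((¬C ∧ ¬A) ∧ C) ⊃ ((A ∨ C) ∨ C)): 0 ≤ 0.52, so result = 1
  Gödel value = 1
Łukasiewicz evaluation:
  ¬C: Łukasiewicz ¬ gives 1 − 0.52 = 0.48
  ¬A: Łukasiewicz ¬ gives 1 − 0.32 = 0.68
  (¬C ∧ ¬A) = min(0.48, 0.68) = 0.48
  ((¬C ∧ ¬A) ∧ C) = min(0.48, 0.52) = 0.48
  (A ∨ C) = max(0.32, 0.52) = 0.52
  ((A ∨ C) ∨ C) = max(0.52, 0.52) = 0.52
  (((¬C ∧ ¬A) ∧ C) ⊃ ((A ∨ C) ∨ C)): min(1, 1 − 0.48 + 0.52) = 1
  Łukasiewicz value = 1
Difference: 1 − 1 = 0.00

0.00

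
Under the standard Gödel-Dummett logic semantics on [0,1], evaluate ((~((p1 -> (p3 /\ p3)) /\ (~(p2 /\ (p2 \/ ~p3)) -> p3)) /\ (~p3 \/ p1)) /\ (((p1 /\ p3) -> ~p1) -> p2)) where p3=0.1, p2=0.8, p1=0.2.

0.00

(p3 /\ p3) = min(0.1, 0.1) = 0.1
(p1 -> (p3 /\ p3)): 0.2 > 0.1, so result = 0.1
~p3: Gödel ¬ of 0.1 = 0 (operand ≠ 0)
(p2 \/ ~p3) = max(0.8, 0) = 0.8
(p2 /\ (p2 \/ ~p3)) = min(0.8, 0.8) = 0.8
~(p2 /\ (p2 \/ ~p3)): Gödel ¬ of 0.8 = 0 (operand ≠ 0)
(~(p2 /\ (p2 \/ ~p3)) -> p3): 0 ≤ 0.1, so result = 1
((p1 -> (p3 /\ p3)) /\ (~(p2 /\ (p2 \/ ~p3)) -> p3)) = min(0.1, 1) = 0.1
~((p1 -> (p3 /\ p3)) /\ (~(p2 /\ (p2 \/ ~p3)) -> p3)): Gödel ¬ of 0.1 = 0 (operand ≠ 0)
~p3: Gödel ¬ of 0.1 = 0 (operand ≠ 0)
(~p3 \/ p1) = max(0, 0.2) = 0.2
(~((p1 -> (p3 /\ p3)) /\ (~(p2 /\ (p2 \/ ~p3)) -> p3)) /\ (~p3 \/ p1)) = min(0, 0.2) = 0
(p1 /\ p3) = min(0.2, 0.1) = 0.1
~p1: Gödel ¬ of 0.2 = 0 (operand ≠ 0)
((p1 /\ p3) -> ~p1): 0.1 > 0, so result = 0
(((p1 /\ p3) -> ~p1) -> p2): 0 ≤ 0.8, so result = 1
((~((p1 -> (p3 /\ p3)) /\ (~(p2 /\ (p2 \/ ~p3)) -> p3)) /\ (~p3 \/ p1)) /\ (((p1 /\ p3) -> ~p1) -> p2)) = min(0, 1) = 0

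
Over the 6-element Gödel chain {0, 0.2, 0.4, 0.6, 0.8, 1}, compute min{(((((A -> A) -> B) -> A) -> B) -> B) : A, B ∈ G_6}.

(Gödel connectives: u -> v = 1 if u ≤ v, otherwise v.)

0.20

The minimum is attained at A = 0, B = 0.2:
  (A -> A): 0 ≤ 0, so result = 1
  ((A -> A) -> B): 1 > 0.2, so result = 0.2
  (((A -> A) -> B) -> A): 0.2 > 0, so result = 0
  ((((A -> A) -> B) -> A) -> B): 0 ≤ 0.2, so result = 1
  (((((A -> A) -> B) -> A) -> B) -> B): 1 > 0.2, so result = 0.2
Checking all 36 assignments confirms none give a value below 0.20.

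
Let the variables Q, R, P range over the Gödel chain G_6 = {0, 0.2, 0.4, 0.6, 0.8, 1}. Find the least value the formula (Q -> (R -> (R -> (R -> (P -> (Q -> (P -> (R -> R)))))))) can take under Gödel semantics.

Every assignment gives 1. For instance at Q = 0, R = 0, P = 0:
  (R -> R): 0 ≤ 0, so result = 1
  (P -> (R -> R)): 0 ≤ 1, so result = 1
  (Q -> (P -> (R -> R))): 0 ≤ 1, so result = 1
  (P -> (Q -> (P -> (R -> R)))): 0 ≤ 1, so result = 1
  (R -> (P -> (Q -> (P -> (R -> R))))): 0 ≤ 1, so result = 1
  (R -> (R -> (P -> (Q -> (P -> (R -> R)))))): 0 ≤ 1, so result = 1
  (R -> (R -> (R -> (P -> (Q -> (P -> (R -> R))))))): 0 ≤ 1, so result = 1
  (Q -> (R -> (R -> (R -> (P -> (Q -> (P -> (R -> R)))))))): 0 ≤ 1, so result = 1
All 216 assignments give value 1 — the formula is a G_6-tautology.

1.00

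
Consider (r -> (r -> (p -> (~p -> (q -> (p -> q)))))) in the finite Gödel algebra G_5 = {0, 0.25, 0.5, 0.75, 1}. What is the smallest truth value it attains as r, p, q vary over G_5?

1.00

Every assignment gives 1. For instance at r = 0, p = 0, q = 0:
  ~p: Gödel ¬ of 0 = 1 (operand is 0)
  (p -> q): 0 ≤ 0, so result = 1
  (q -> (p -> q)): 0 ≤ 1, so result = 1
  (~p -> (q -> (p -> q))): 1 ≤ 1, so result = 1
  (p -> (~p -> (q -> (p -> q)))): 0 ≤ 1, so result = 1
  (r -> (p -> (~p -> (q -> (p -> q))))): 0 ≤ 1, so result = 1
  (r -> (r -> (p -> (~p -> (q -> (p -> q)))))): 0 ≤ 1, so result = 1
All 125 assignments give value 1 — the formula is a G_5-tautology.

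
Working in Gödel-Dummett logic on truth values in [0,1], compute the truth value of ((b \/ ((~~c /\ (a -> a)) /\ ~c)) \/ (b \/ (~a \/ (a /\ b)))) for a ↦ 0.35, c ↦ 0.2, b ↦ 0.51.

~c: Gödel ¬ of 0.2 = 0 (operand ≠ 0)
~~c: Gödel ¬ of 0 = 1 (operand is 0)
(a -> a): 0.35 ≤ 0.35, so result = 1
(~~c /\ (a -> a)) = min(1, 1) = 1
~c: Gödel ¬ of 0.2 = 0 (operand ≠ 0)
((~~c /\ (a -> a)) /\ ~c) = min(1, 0) = 0
(b \/ ((~~c /\ (a -> a)) /\ ~c)) = max(0.51, 0) = 0.51
~a: Gödel ¬ of 0.35 = 0 (operand ≠ 0)
(a /\ b) = min(0.35, 0.51) = 0.35
(~a \/ (a /\ b)) = max(0, 0.35) = 0.35
(b \/ (~a \/ (a /\ b))) = max(0.51, 0.35) = 0.51
((b \/ ((~~c /\ (a -> a)) /\ ~c)) \/ (b \/ (~a \/ (a /\ b)))) = max(0.51, 0.51) = 0.51

0.51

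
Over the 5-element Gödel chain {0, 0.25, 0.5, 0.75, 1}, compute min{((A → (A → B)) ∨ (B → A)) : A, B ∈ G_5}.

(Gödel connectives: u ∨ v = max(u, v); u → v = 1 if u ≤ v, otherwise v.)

Every assignment gives 1. For instance at A = 0, B = 0:
  (A → B): 0 ≤ 0, so result = 1
  (A → (A → B)): 0 ≤ 1, so result = 1
  (B → A): 0 ≤ 0, so result = 1
  ((A → (A → B)) ∨ (B → A)) = max(1, 1) = 1
All 25 assignments give value 1 — the formula is a G_5-tautology.

1.00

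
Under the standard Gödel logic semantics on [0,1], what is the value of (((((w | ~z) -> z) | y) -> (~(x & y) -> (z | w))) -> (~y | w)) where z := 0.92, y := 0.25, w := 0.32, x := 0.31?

~z: Gödel ¬ of 0.92 = 0 (operand ≠ 0)
(w | ~z) = max(0.32, 0) = 0.32
((w | ~z) -> z): 0.32 ≤ 0.92, so result = 1
(((w | ~z) -> z) | y) = max(1, 0.25) = 1
(x & y) = min(0.31, 0.25) = 0.25
~(x & y): Gödel ¬ of 0.25 = 0 (operand ≠ 0)
(z | w) = max(0.92, 0.32) = 0.92
(~(x & y) -> (z | w)): 0 ≤ 0.92, so result = 1
((((w | ~z) -> z) | y) -> (~(x & y) -> (z | w))): 1 ≤ 1, so result = 1
~y: Gödel ¬ of 0.25 = 0 (operand ≠ 0)
(~y | w) = max(0, 0.32) = 0.32
(((((w | ~z) -> z) | y) -> (~(x & y) -> (z | w))) -> (~y | w)): 1 > 0.32, so result = 0.32

0.32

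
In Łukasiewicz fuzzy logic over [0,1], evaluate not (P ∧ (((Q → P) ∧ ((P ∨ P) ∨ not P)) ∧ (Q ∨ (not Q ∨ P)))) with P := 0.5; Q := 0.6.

0.50

(Q → P): min(1, 1 − 0.6 + 0.5) = 0.9
(P ∨ P) = max(0.5, 0.5) = 0.5
not P: Łukasiewicz ¬ gives 1 − 0.5 = 0.5
((P ∨ P) ∨ not P) = max(0.5, 0.5) = 0.5
((Q → P) ∧ ((P ∨ P) ∨ not P)) = min(0.9, 0.5) = 0.5
not Q: Łukasiewicz ¬ gives 1 − 0.6 = 0.4
(not Q ∨ P) = max(0.4, 0.5) = 0.5
(Q ∨ (not Q ∨ P)) = max(0.6, 0.5) = 0.6
(((Q → P) ∧ ((P ∨ P) ∨ not P)) ∧ (Q ∨ (not Q ∨ P))) = min(0.5, 0.6) = 0.5
(P ∧ (((Q → P) ∧ ((P ∨ P) ∨ not P)) ∧ (Q ∨ (not Q ∨ P)))) = min(0.5, 0.5) = 0.5
not (P ∧ (((Q → P) ∧ ((P ∨ P) ∨ not P)) ∧ (Q ∨ (not Q ∨ P)))): Łukasiewicz ¬ gives 1 − 0.5 = 0.5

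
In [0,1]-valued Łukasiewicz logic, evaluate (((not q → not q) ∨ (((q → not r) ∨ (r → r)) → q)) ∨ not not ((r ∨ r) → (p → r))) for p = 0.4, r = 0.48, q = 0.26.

1.00

not q: Łukasiewicz ¬ gives 1 − 0.26 = 0.74
not q: Łukasiewicz ¬ gives 1 − 0.26 = 0.74
(not q → not q): min(1, 1 − 0.74 + 0.74) = 1
not r: Łukasiewicz ¬ gives 1 − 0.48 = 0.52
(q → not r): min(1, 1 − 0.26 + 0.52) = 1
(r → r): min(1, 1 − 0.48 + 0.48) = 1
((q → not r) ∨ (r → r)) = max(1, 1) = 1
(((q → not r) ∨ (r → r)) → q): min(1, 1 − 1 + 0.26) = 0.26
((not q → not q) ∨ (((q → not r) ∨ (r → r)) → q)) = max(1, 0.26) = 1
(r ∨ r) = max(0.48, 0.48) = 0.48
(p → r): min(1, 1 − 0.4 + 0.48) = 1
((r ∨ r) → (p → r)): min(1, 1 − 0.48 + 1) = 1
not ((r ∨ r) → (p → r)): Łukasiewicz ¬ gives 1 − 1 = 0
not not ((r ∨ r) → (p → r)): Łukasiewicz ¬ gives 1 − 0 = 1
(((not q → not q) ∨ (((q → not r) ∨ (r → r)) → q)) ∨ not not ((r ∨ r) → (p → r))) = max(1, 1) = 1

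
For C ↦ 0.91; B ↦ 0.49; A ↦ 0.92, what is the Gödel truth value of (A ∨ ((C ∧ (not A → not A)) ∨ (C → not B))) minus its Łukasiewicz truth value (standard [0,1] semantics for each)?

Gödel evaluation:
  not A: Gödel ¬ of 0.92 = 0 (operand ≠ 0)
  not A: Gödel ¬ of 0.92 = 0 (operand ≠ 0)
  (not A → not A): 0 ≤ 0, so result = 1
  (C ∧ (not A → not A)) = min(0.91, 1) = 0.91
  not B: Gödel ¬ of 0.49 = 0 (operand ≠ 0)
  (C → not B): 0.91 > 0, so result = 0
  ((C ∧ (not A → not A)) ∨ (C → not B)) = max(0.91, 0) = 0.91
  (A ∨ ((C ∧ (not A → not A)) ∨ (C → not B))) = max(0.92, 0.91) = 0.92
  Gödel value = 0.92
Łukasiewicz evaluation:
  not A: Łukasiewicz ¬ gives 1 − 0.92 = 0.08
  not A: Łukasiewicz ¬ gives 1 − 0.92 = 0.08
  (not A → not A): min(1, 1 − 0.08 + 0.08) = 1
  (C ∧ (not A → not A)) = min(0.91, 1) = 0.91
  not B: Łukasiewicz ¬ gives 1 − 0.49 = 0.51
  (C → not B): min(1, 1 − 0.91 + 0.51) = 0.6
  ((C ∧ (not A → not A)) ∨ (C → not B)) = max(0.91, 0.6) = 0.91
  (A ∨ ((C ∧ (not A → not A)) ∨ (C → not B))) = max(0.92, 0.91) = 0.92
  Łukasiewicz value = 0.92
Difference: 0.92 − 0.92 = 0.00

0.00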